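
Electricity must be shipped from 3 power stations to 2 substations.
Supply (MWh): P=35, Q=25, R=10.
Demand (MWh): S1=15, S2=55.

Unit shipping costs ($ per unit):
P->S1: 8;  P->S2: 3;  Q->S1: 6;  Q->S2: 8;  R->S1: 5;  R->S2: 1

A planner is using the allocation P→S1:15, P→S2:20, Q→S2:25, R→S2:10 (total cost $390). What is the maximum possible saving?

105

Current plan cost = 15·8 + 20·3 + 25·8 + 10·1 = $390.
Optimal plan:
  P->S2: 35 × $3 = $105
  Q->S1: 15 × $6 = $90
  Q->S2: 10 × $8 = $80
  R->S2: 10 × $1 = $10
Optimal cost = $285.
Saving = 390 − 285 = $105.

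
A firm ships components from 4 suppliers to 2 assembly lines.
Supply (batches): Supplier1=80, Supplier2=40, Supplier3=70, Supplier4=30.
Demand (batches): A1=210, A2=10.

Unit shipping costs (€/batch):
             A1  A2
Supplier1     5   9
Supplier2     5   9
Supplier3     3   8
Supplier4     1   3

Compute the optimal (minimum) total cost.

860

One minimum-cost allocation:
  Supplier1 to A1: 80 × €5 = €400
  Supplier2 to A1: 40 × €5 = €200
  Supplier3 to A1: 70 × €3 = €210
  Supplier4 to A1: 20 × €1 = €20
  Supplier4 to A2: 10 × €3 = €30
Total = 400 + 200 + 210 + 20 + 30 = €860.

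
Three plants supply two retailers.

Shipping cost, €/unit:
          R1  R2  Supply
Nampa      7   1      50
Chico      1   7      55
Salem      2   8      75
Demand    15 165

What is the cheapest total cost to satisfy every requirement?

One minimum-cost allocation:
  Nampa–R2: 50 × €1 = €50
  Chico–R1: 15 × €1 = €15
  Chico–R2: 40 × €7 = €280
  Salem–R2: 75 × €8 = €600
Total = 50 + 15 + 280 + 600 = €945.
(Supply check: Nampa ships 50; Chico ships 55; Salem ships 75.)

945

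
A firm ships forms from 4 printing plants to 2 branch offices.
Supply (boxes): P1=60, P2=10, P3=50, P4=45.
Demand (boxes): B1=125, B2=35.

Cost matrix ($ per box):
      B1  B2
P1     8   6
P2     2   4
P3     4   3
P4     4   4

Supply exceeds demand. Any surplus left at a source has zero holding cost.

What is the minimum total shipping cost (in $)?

770

A cheapest plan:
  P1->B1: 20 × $8 = $160
  P1->B2: 35 × $6 = $210
  P2->B1: 10 × $2 = $20
  P3->B1: 50 × $4 = $200
  P4->B1: 45 × $4 = $180
Total = 160 + 210 + 20 + 200 + 180 = $770.
(Supply check: P1 ships 55; P2 ships 10; P3 ships 50; P4 ships 45.)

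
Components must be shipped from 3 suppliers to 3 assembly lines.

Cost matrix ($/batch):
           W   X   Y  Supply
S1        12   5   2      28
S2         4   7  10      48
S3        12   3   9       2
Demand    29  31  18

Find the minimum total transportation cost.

Optimal allocation:
  S1→X: 10 × $5 = $50
  S1→Y: 18 × $2 = $36
  S2→W: 29 × $4 = $116
  S2→X: 19 × $7 = $133
  S3→X: 2 × $3 = $6
Total = 50 + 36 + 116 + 133 + 6 = $341.
(Supply check: S1 ships 28; S2 ships 48; S3 ships 2.)

341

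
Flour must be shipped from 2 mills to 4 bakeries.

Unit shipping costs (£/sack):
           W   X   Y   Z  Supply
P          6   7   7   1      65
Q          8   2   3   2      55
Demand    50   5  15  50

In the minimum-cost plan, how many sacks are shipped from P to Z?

Optimal shipments:
  P→W: 50 × £6 = £300
  P→Z: 15 × £1 = £15
  Q→X: 5 × £2 = £10
  Q→Y: 15 × £3 = £45
  Q→Z: 35 × £2 = £70
Total cost = £440.
So P→Z carries 15 sacks.

15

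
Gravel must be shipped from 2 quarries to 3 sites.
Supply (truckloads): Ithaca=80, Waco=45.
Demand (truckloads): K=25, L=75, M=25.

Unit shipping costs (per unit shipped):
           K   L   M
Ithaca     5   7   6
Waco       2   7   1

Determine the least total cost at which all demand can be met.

615

A cheapest plan:
  Ithaca to K: 5 × 5 = 25
  Ithaca to L: 75 × 7 = 525
  Waco to K: 20 × 2 = 40
  Waco to M: 25 × 1 = 25
Total = 25 + 525 + 40 + 25 = 615.
(Supply check: Ithaca ships 80; Waco ships 45.)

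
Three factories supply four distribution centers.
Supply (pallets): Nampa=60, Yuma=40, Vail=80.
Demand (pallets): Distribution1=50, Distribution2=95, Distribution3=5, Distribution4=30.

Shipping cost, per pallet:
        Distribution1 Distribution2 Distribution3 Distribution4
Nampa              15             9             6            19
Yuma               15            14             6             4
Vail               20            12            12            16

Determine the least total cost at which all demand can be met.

1995

One minimum-cost allocation:
  Nampa–Distribution1: 40 × 15 = 600
  Nampa–Distribution2: 15 × 9 = 135
  Nampa–Distribution3: 5 × 6 = 30
  Yuma–Distribution1: 10 × 15 = 150
  Yuma–Distribution4: 30 × 4 = 120
  Vail–Distribution2: 80 × 12 = 960
Total = 600 + 135 + 30 + 150 + 120 + 960 = 1995.
(Supply check: Nampa ships 60; Yuma ships 40; Vail ships 80.)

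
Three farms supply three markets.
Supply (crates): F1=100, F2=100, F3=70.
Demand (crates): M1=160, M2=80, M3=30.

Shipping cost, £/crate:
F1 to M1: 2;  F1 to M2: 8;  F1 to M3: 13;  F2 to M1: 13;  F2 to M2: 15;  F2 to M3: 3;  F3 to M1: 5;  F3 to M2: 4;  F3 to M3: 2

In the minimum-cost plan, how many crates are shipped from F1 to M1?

Optimal shipments:
  F1–M1: 100 crates
  F2–M1: 60 crates
  F2–M2: 10 crates
  F2–M3: 30 crates
  F3–M2: 70 crates
Total cost = £1500.
So F1→M1 carries 100 crates.

100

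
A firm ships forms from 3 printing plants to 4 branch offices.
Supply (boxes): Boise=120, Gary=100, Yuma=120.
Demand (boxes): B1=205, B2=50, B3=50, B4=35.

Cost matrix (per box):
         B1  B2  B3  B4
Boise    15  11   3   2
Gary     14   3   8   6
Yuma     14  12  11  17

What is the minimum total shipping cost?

3275

A cheapest plan:
  Boise->B1: 35 × 15 = 525
  Boise->B3: 50 × 3 = 150
  Boise->B4: 35 × 2 = 70
  Gary->B1: 50 × 14 = 700
  Gary->B2: 50 × 3 = 150
  Yuma->B1: 120 × 14 = 1680
Total = 525 + 150 + 70 + 700 + 150 + 1680 = 3275.
(Supply check: Boise ships 120; Gary ships 100; Yuma ships 120.)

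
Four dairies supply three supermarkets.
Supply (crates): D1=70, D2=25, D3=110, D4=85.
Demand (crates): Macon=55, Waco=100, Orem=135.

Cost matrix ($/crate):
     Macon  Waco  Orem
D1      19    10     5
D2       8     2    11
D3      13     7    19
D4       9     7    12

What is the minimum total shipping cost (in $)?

An optimal shipping plan:
  D1→Orem: 70 × $5 = $350
  D2→Waco: 25 × $2 = $50
  D3→Macon: 35 × $13 = $455
  D3→Waco: 75 × $7 = $525
  D4→Macon: 20 × $9 = $180
  D4→Orem: 65 × $12 = $780
Total = 350 + 50 + 455 + 525 + 180 + 780 = $2340.

2340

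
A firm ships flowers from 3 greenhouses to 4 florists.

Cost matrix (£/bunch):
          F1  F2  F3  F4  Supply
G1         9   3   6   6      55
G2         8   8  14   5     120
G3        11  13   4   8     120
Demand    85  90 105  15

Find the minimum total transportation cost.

An optimal shipping plan:
  G1–F2: 55 × £3 = £165
  G2–F1: 85 × £8 = £680
  G2–F2: 35 × £8 = £280
  G3–F3: 105 × £4 = £420
  G3–F4: 15 × £8 = £120
Total = 165 + 680 + 280 + 420 + 120 = £1665.

1665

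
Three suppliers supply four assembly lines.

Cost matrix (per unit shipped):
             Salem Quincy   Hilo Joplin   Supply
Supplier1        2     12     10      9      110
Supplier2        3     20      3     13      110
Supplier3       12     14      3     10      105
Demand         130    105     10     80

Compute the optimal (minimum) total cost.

2490

An optimal shipping plan:
  Supplier1->Salem: 20 × 2 = 40
  Supplier1->Quincy: 90 × 12 = 1080
  Supplier2->Salem: 110 × 3 = 330
  Supplier3->Quincy: 15 × 14 = 210
  Supplier3->Hilo: 10 × 3 = 30
  Supplier3->Joplin: 80 × 10 = 800
Total = 40 + 1080 + 330 + 210 + 30 + 800 = 2490.
(Supply check: Supplier1 ships 110; Supplier2 ships 110; Supplier3 ships 105.)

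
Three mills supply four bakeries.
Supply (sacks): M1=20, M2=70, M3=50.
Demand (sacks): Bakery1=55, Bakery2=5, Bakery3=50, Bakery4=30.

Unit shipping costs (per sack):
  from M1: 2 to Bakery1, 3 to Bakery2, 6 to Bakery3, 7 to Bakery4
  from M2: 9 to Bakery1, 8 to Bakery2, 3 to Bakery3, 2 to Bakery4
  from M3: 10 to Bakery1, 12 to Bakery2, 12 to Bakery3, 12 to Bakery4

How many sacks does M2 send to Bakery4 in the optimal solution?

30

The minimum-cost plan:
  M1->Bakery1: 15 sacks
  M1->Bakery2: 5 sacks
  M2->Bakery3: 40 sacks
  M2->Bakery4: 30 sacks
  M3->Bakery1: 40 sacks
  M3->Bakery3: 10 sacks
Total cost = 745.
So M2→Bakery4 carries 30 sacks.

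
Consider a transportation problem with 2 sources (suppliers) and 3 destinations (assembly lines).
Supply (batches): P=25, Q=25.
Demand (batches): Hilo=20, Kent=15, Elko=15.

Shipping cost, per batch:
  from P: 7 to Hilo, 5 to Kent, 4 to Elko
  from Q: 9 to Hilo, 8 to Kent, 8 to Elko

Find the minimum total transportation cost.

One minimum-cost allocation:
  P to Kent: 10 batches
  P to Elko: 15 batches
  Q to Hilo: 20 batches
  Q to Kent: 5 batches
Total cost = 330.
(Supply check: P ships 25; Q ships 25.)

330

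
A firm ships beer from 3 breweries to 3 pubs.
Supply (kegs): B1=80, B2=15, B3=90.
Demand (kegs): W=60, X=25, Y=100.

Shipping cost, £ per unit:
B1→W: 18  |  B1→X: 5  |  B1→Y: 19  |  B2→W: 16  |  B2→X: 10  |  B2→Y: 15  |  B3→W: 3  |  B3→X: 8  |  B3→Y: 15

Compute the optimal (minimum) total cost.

2025

A cheapest plan:
  B1->X: 25 × £5 = £125
  B1->Y: 55 × £19 = £1045
  B2->Y: 15 × £15 = £225
  B3->W: 60 × £3 = £180
  B3->Y: 30 × £15 = £450
Total = 125 + 1045 + 225 + 180 + 450 = £2025.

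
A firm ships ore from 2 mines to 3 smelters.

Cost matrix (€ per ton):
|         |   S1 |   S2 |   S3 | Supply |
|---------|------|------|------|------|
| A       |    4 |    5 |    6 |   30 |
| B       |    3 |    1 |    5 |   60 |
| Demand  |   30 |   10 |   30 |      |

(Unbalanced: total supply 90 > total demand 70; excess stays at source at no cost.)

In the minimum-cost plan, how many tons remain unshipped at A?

Minimum-cost shipments:
  A to S1: 10 × €4 = €40
  B to S1: 20 × €3 = €60
  B to S2: 10 × €1 = €10
  B to S3: 30 × €5 = €150
Total cost = €260.
A ships 10 of its 30, leaving 20.

20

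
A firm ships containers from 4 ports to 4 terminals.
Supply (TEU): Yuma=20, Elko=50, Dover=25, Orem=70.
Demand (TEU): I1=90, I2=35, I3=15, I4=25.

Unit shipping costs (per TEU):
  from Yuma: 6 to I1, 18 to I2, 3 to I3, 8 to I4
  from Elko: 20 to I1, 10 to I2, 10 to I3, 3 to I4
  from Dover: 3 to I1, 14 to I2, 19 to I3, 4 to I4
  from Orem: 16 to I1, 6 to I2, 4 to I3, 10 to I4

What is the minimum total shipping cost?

1360

Optimal allocation:
  Yuma–I1: 20 TEU
  Elko–I1: 25 TEU
  Elko–I4: 25 TEU
  Dover–I1: 25 TEU
  Orem–I1: 20 TEU
  Orem–I2: 35 TEU
  Orem–I3: 15 TEU
Total cost = 1360.
(Supply check: Yuma ships 20; Elko ships 50; Dover ships 25; Orem ships 70.)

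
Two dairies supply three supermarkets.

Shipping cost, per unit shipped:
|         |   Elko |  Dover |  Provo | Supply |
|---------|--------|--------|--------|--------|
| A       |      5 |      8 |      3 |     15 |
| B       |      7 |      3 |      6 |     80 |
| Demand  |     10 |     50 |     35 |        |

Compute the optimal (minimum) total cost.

385

An optimal shipping plan:
  A–Provo: 15 × 3 = 45
  B–Elko: 10 × 7 = 70
  B–Dover: 50 × 3 = 150
  B–Provo: 20 × 6 = 120
Total = 45 + 70 + 150 + 120 = 385.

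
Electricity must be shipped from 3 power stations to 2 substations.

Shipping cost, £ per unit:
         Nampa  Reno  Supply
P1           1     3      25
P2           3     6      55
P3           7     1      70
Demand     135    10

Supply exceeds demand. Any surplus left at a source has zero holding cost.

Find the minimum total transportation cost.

Optimal allocation:
  P1 to Nampa: 25 MWh
  P2 to Nampa: 55 MWh
  P3 to Nampa: 55 MWh
  P3 to Reno: 10 MWh
Total cost = £585.
(Supply check: P1 ships 25; P2 ships 55; P3 ships 65.)

585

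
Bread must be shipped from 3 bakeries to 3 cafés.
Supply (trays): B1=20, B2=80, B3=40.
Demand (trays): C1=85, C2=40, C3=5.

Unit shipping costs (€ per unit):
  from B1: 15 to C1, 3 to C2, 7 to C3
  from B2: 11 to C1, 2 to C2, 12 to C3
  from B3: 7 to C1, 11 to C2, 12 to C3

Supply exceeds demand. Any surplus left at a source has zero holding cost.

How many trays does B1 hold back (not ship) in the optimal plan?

10

An optimal plan:
  B1->C2: 5 trays
  B1->C3: 5 trays
  B2->C1: 45 trays
  B2->C2: 35 trays
  B3->C1: 40 trays
Total cost = €895.
B1 ships 10 of its 20, leaving 10.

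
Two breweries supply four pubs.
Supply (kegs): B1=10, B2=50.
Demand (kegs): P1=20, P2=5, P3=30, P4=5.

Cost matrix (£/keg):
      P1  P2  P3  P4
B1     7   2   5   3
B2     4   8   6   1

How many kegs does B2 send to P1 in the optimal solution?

Optimal shipments:
  B1 to P2: 5 × £2 = £10
  B1 to P3: 5 × £5 = £25
  B2 to P1: 20 × £4 = £80
  B2 to P3: 25 × £6 = £150
  B2 to P4: 5 × £1 = £5
Total cost = £270.
So B2→P1 carries 20 kegs.

20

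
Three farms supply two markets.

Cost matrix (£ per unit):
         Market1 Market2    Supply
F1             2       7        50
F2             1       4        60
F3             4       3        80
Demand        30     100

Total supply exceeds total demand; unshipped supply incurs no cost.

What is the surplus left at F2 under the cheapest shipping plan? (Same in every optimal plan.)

10

Minimum-cost shipments:
  F2–Market1: 30 crates
  F2–Market2: 20 crates
  F3–Market2: 80 crates
Total cost = £350.
F2 ships 50 of its 60, leaving 10.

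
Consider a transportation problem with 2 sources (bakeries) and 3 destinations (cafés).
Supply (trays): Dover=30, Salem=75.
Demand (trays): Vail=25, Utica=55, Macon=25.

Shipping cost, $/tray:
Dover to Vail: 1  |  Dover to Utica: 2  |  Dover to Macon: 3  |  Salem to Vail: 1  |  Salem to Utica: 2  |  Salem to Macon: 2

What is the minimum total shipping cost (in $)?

An optimal shipping plan:
  Dover→Utica: 30 × $2 = $60
  Salem→Vail: 25 × $1 = $25
  Salem→Utica: 25 × $2 = $50
  Salem→Macon: 25 × $2 = $50
Total = 60 + 25 + 50 + 50 = $185.

185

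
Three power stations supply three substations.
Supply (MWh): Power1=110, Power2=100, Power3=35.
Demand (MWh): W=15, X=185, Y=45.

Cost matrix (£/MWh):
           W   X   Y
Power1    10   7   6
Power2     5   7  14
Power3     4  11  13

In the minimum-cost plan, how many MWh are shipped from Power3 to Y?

The minimum-cost plan:
  Power1 to X: 65 × £7 = £455
  Power1 to Y: 45 × £6 = £270
  Power2 to X: 100 × £7 = £700
  Power3 to W: 15 × £4 = £60
  Power3 to X: 20 × £11 = £220
Total cost = £1705.
The route Power3→Y is not used.

0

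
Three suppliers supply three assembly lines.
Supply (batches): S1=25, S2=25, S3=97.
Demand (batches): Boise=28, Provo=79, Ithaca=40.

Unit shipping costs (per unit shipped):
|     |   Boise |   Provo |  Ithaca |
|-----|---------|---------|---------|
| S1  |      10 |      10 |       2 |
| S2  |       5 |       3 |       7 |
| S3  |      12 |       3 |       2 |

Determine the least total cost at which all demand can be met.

Optimal allocation:
  S1 to Boise: 3 × 10 = 30
  S1 to Ithaca: 22 × 2 = 44
  S2 to Boise: 25 × 5 = 125
  S3 to Provo: 79 × 3 = 237
  S3 to Ithaca: 18 × 2 = 36
Total = 30 + 44 + 125 + 237 + 36 = 472.
(Supply check: S1 ships 25; S2 ships 25; S3 ships 97.)

472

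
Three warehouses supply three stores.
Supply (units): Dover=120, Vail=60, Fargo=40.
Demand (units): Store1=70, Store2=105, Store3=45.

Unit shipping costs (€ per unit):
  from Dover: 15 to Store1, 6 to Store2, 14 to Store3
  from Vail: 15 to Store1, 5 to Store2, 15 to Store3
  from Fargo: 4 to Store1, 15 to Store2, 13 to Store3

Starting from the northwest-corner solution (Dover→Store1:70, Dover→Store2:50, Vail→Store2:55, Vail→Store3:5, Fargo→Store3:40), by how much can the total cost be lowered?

410

Current plan cost = 70·15 + 50·6 + 55·5 + 5·15 + 40·13 = €2220.
Optimal plan:
  Dover–Store1: 30 units
  Dover–Store2: 45 units
  Dover–Store3: 45 units
  Vail–Store2: 60 units
  Fargo–Store1: 40 units
Optimal cost = €1810.
Saving = 2220 − 1810 = €410.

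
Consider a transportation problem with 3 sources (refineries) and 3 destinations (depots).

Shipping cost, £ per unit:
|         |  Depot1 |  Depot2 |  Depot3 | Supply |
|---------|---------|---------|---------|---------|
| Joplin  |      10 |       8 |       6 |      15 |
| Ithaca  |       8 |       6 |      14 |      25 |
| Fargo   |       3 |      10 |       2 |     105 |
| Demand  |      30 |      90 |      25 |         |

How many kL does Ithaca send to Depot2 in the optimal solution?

The minimum-cost plan:
  Joplin→Depot2: 15 × £8 = £120
  Ithaca→Depot2: 25 × £6 = £150
  Fargo→Depot1: 30 × £3 = £90
  Fargo→Depot2: 50 × £10 = £500
  Fargo→Depot3: 25 × £2 = £50
Total cost = £910.
So Ithaca→Depot2 carries 25 kL.

25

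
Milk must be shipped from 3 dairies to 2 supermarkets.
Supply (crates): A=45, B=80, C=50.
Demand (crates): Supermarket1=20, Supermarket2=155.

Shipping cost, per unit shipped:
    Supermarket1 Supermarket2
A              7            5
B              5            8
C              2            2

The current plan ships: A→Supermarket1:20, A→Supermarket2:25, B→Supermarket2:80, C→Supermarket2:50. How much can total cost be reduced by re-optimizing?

Current plan cost = 20·7 + 25·5 + 80·8 + 50·2 = 1005.
Optimal plan:
  A->Supermarket2: 45 crates
  B->Supermarket1: 20 crates
  B->Supermarket2: 60 crates
  C->Supermarket2: 50 crates
Optimal cost = 905.
Saving = 1005 − 905 = 100.

100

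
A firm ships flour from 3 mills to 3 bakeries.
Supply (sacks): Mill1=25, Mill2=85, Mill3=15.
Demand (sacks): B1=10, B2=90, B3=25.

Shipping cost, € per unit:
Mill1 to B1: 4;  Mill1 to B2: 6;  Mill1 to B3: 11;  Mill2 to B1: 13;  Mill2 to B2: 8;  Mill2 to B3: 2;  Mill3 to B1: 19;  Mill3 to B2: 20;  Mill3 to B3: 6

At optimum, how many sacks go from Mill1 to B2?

Optimal shipments:
  Mill1→B1: 10 × €4 = €40
  Mill1→B2: 15 × €6 = €90
  Mill2→B2: 75 × €8 = €600
  Mill2→B3: 10 × €2 = €20
  Mill3→B3: 15 × €6 = €90
Total cost = €840.
So Mill1→B2 carries 15 sacks.

15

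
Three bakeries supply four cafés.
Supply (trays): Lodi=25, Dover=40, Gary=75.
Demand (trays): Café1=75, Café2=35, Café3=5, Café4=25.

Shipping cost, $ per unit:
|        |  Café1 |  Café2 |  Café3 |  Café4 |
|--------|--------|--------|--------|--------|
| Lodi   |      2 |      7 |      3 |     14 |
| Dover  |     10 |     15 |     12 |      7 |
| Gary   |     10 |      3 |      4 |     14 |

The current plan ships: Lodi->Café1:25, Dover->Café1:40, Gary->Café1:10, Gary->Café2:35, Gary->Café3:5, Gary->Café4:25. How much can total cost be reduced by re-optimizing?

175

Current plan cost = 25·2 + 40·10 + 10·10 + 35·3 + 5·4 + 25·14 = $1025.
Optimal plan:
  Lodi–Café1: 25 trays
  Dover–Café1: 15 trays
  Dover–Café4: 25 trays
  Gary–Café1: 35 trays
  Gary–Café2: 35 trays
  Gary–Café3: 5 trays
Optimal cost = $850.
Saving = 1025 − 850 = $175.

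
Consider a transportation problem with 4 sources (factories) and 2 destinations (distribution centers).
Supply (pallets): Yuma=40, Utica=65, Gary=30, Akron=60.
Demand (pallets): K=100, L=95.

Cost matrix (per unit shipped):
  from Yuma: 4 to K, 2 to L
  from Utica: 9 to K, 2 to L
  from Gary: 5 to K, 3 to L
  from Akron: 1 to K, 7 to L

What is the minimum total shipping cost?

440

One minimum-cost allocation:
  Yuma->K: 40 × 4 = 160
  Utica->L: 65 × 2 = 130
  Gary->L: 30 × 3 = 90
  Akron->K: 60 × 1 = 60
Total = 160 + 130 + 90 + 60 = 440.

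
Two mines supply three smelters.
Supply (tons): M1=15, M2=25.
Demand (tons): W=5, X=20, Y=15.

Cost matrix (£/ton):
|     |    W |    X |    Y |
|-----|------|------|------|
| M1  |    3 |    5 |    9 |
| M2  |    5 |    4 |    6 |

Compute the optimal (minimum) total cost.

195

One minimum-cost allocation:
  M1–W: 5 × £3 = £15
  M1–X: 10 × £5 = £50
  M2–X: 10 × £4 = £40
  M2–Y: 15 × £6 = £90
Total = 15 + 50 + 40 + 90 = £195.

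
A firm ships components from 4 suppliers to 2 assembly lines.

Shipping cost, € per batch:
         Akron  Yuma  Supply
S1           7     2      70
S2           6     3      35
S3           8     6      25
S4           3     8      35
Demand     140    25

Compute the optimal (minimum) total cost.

880

An optimal shipping plan:
  S1->Akron: 45 × €7 = €315
  S1->Yuma: 25 × €2 = €50
  S2->Akron: 35 × €6 = €210
  S3->Akron: 25 × €8 = €200
  S4->Akron: 35 × €3 = €105
Total = 315 + 50 + 210 + 200 + 105 = €880.
(Supply check: S1 ships 70; S2 ships 35; S3 ships 25; S4 ships 35.)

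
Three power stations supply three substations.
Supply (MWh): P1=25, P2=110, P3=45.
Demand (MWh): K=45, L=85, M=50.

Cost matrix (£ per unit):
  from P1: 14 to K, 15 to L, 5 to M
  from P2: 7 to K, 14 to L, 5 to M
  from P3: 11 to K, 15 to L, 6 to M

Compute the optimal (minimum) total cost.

One minimum-cost allocation:
  P1 to M: 25 × £5 = £125
  P2 to K: 45 × £7 = £315
  P2 to L: 40 × £14 = £560
  P2 to M: 25 × £5 = £125
  P3 to L: 45 × £15 = £675
Total = 125 + 315 + 560 + 125 + 675 = £1800.
(Supply check: P1 ships 25; P2 ships 110; P3 ships 45.)

1800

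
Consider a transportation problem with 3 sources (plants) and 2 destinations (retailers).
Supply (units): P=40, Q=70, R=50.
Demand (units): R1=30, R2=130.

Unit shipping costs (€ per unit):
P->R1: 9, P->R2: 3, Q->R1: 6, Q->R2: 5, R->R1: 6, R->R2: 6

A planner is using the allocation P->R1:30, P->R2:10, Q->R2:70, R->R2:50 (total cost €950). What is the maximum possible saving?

180

Current plan cost = 30·9 + 10·3 + 70·5 + 50·6 = €950.
Optimal plan:
  P to R2: 40 × €3 = €120
  Q to R2: 70 × €5 = €350
  R to R1: 30 × €6 = €180
  R to R2: 20 × €6 = €120
Optimal cost = €770.
Saving = 950 − 770 = €180.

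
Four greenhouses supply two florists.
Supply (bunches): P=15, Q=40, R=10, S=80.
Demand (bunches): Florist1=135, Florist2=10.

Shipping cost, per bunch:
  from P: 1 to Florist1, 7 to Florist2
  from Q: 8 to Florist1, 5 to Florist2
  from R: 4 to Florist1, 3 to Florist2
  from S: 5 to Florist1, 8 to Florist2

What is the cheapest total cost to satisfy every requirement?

745

Optimal allocation:
  P->Florist1: 15 × 1 = 15
  Q->Florist1: 30 × 8 = 240
  Q->Florist2: 10 × 5 = 50
  R->Florist1: 10 × 4 = 40
  S->Florist1: 80 × 5 = 400
Total = 15 + 240 + 50 + 40 + 400 = 745.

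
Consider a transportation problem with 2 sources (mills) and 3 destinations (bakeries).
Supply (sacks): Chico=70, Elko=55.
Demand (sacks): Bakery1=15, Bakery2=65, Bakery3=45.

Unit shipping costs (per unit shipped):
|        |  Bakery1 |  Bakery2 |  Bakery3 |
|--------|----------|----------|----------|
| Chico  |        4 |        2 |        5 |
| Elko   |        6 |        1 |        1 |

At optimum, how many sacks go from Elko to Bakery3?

45

Optimal shipments:
  Chico–Bakery1: 15 sacks
  Chico–Bakery2: 55 sacks
  Elko–Bakery2: 10 sacks
  Elko–Bakery3: 45 sacks
Total cost = 225.
So Elko→Bakery3 carries 45 sacks.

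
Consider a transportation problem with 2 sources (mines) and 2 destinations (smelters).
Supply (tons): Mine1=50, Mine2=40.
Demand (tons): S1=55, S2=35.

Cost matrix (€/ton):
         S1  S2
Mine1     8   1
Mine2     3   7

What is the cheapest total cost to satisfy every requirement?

One minimum-cost allocation:
  Mine1→S1: 15 × €8 = €120
  Mine1→S2: 35 × €1 = €35
  Mine2→S1: 40 × €3 = €120
Total = 120 + 35 + 120 = €275.

275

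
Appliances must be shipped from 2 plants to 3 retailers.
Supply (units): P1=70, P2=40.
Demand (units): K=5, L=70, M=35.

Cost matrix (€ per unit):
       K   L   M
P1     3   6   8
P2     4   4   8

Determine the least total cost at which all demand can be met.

635

A cheapest plan:
  P1–K: 5 × €3 = €15
  P1–L: 30 × €6 = €180
  P1–M: 35 × €8 = €280
  P2–L: 40 × €4 = €160
Total = 15 + 180 + 280 + 160 = €635.
(Supply check: P1 ships 70; P2 ships 40.)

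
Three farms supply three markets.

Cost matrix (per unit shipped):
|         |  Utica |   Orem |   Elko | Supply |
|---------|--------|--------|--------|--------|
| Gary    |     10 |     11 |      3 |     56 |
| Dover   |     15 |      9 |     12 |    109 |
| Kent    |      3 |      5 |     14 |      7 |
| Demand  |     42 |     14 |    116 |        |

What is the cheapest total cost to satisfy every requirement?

An optimal shipping plan:
  Gary→Elko: 56 × 3 = 168
  Dover→Utica: 35 × 15 = 525
  Dover→Orem: 14 × 9 = 126
  Dover→Elko: 60 × 12 = 720
  Kent→Utica: 7 × 3 = 21
Total = 168 + 525 + 126 + 720 + 21 = 1560.
(Supply check: Gary ships 56; Dover ships 109; Kent ships 7.)

1560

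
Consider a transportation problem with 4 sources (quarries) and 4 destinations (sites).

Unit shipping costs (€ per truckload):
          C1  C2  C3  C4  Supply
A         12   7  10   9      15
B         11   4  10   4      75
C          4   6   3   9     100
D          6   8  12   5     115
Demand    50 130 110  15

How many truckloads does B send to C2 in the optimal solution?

The minimum-cost plan:
  A–C2: 5 truckloads
  A–C3: 10 truckloads
  B–C2: 75 truckloads
  C–C3: 100 truckloads
  D–C1: 50 truckloads
  D–C2: 50 truckloads
  D–C4: 15 truckloads
Total cost = €1510.
So B→C2 carries 75 truckloads.

75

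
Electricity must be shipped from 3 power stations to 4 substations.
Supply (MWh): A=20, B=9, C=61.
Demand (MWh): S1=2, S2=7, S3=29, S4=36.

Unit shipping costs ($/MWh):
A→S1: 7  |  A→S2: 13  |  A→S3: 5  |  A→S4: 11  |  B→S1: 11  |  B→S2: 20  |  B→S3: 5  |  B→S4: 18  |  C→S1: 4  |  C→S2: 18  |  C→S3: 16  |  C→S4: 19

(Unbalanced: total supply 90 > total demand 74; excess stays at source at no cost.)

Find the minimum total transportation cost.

One minimum-cost allocation:
  A–S3: 20 × $5 = $100
  B–S3: 9 × $5 = $45
  C–S1: 2 × $4 = $8
  C–S2: 7 × $18 = $126
  C–S4: 36 × $19 = $684
Total = 100 + 45 + 8 + 126 + 684 = $963.

963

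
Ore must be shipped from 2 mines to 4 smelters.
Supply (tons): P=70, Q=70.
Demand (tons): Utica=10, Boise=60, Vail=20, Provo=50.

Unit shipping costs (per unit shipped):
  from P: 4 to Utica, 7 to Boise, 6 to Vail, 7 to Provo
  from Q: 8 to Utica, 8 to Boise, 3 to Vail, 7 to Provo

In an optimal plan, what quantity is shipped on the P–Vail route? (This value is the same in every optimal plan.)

Optimal shipments:
  P to Utica: 10 × 4 = 40
  P to Boise: 60 × 7 = 420
  Q to Vail: 20 × 3 = 60
  Q to Provo: 50 × 7 = 350
Total cost = 870.
The route P→Vail is not used.

0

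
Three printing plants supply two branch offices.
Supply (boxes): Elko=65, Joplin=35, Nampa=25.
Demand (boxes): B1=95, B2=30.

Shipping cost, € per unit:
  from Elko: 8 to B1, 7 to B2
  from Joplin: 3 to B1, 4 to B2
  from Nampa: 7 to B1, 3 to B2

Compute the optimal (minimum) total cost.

695

An optimal shipping plan:
  Elko→B1: 60 boxes
  Elko→B2: 5 boxes
  Joplin→B1: 35 boxes
  Nampa→B2: 25 boxes
Total cost = €695.
(Supply check: Elko ships 65; Joplin ships 35; Nampa ships 25.)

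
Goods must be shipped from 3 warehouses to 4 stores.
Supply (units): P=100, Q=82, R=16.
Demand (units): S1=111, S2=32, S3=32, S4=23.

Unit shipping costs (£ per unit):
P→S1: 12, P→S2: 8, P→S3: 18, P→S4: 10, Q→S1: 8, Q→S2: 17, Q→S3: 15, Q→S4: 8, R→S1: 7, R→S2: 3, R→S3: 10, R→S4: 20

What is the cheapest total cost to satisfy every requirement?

An optimal shipping plan:
  P–S1: 29 × £12 = £348
  P–S2: 32 × £8 = £256
  P–S3: 16 × £18 = £288
  P–S4: 23 × £10 = £230
  Q–S1: 82 × £8 = £656
  R–S3: 16 × £10 = £160
Total = 348 + 256 + 288 + 230 + 656 + 160 = £1938.

1938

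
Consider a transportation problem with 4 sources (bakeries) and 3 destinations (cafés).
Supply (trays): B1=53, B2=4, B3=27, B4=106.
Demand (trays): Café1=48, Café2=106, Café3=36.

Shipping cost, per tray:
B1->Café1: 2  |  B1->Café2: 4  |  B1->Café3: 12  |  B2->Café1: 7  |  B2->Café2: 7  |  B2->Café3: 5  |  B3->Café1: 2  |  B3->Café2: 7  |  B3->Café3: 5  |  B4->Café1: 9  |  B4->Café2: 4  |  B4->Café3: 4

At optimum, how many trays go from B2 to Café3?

Optimal shipments:
  B1→Café1: 21 × 2 = 42
  B1→Café2: 32 × 4 = 128
  B2→Café3: 4 × 5 = 20
  B3→Café1: 27 × 2 = 54
  B4→Café2: 74 × 4 = 296
  B4→Café3: 32 × 4 = 128
Total cost = 668.
So B2→Café3 carries 4 trays.

4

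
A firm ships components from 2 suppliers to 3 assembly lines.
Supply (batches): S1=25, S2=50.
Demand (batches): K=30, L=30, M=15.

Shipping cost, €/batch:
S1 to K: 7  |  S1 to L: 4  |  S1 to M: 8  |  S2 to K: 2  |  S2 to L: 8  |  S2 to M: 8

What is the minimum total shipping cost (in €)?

320

An optimal shipping plan:
  S1->L: 25 × €4 = €100
  S2->K: 30 × €2 = €60
  S2->L: 5 × €8 = €40
  S2->M: 15 × €8 = €120
Total = 100 + 60 + 40 + 120 = €320.
(Supply check: S1 ships 25; S2 ships 50.)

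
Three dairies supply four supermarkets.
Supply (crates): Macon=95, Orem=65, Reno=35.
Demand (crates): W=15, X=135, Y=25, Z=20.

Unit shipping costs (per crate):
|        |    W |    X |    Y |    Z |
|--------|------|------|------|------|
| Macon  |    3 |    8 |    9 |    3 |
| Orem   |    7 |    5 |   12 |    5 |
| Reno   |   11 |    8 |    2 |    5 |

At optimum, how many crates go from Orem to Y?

0

The minimum-cost plan:
  Macon to W: 15 × 3 = 45
  Macon to X: 60 × 8 = 480
  Macon to Z: 20 × 3 = 60
  Orem to X: 65 × 5 = 325
  Reno to X: 10 × 8 = 80
  Reno to Y: 25 × 2 = 50
Total cost = 1040.
The route Orem→Y is not used.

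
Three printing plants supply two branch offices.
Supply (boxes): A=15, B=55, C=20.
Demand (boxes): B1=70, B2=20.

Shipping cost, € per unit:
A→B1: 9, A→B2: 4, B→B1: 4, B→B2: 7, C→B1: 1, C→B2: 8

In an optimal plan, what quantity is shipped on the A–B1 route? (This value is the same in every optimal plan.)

0

The minimum-cost plan:
  A->B2: 15 × €4 = €60
  B->B1: 50 × €4 = €200
  B->B2: 5 × €7 = €35
  C->B1: 20 × €1 = €20
Total cost = €315.
The route A→B1 is not used.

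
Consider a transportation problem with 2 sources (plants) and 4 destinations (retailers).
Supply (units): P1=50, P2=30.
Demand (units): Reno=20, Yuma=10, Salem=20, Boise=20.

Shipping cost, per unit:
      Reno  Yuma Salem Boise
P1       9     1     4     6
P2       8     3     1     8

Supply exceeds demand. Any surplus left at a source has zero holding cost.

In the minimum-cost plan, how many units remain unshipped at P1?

10

An optimal plan:
  P1->Reno: 10 units
  P1->Yuma: 10 units
  P1->Boise: 20 units
  P2->Reno: 10 units
  P2->Salem: 20 units
Total cost = 320.
P1 ships 40 of its 50, leaving 10.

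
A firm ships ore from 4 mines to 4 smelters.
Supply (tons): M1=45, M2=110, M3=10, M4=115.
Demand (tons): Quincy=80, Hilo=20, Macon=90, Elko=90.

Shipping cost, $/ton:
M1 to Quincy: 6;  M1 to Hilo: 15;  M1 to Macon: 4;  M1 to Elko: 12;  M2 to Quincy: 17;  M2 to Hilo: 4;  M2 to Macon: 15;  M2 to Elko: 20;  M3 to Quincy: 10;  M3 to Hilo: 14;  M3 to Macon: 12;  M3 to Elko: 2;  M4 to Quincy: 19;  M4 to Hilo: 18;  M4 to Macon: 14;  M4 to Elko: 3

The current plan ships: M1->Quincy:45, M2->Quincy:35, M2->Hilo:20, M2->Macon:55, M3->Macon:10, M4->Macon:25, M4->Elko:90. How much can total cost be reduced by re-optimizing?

Current plan cost = 45·6 + 35·17 + 20·4 + 55·15 + 10·12 + 25·14 + 90·3 = $2510.
Optimal plan:
  M1→Macon: 45 × $4 = $180
  M2→Quincy: 70 × $17 = $1190
  M2→Hilo: 20 × $4 = $80
  M2→Macon: 20 × $15 = $300
  M3→Quincy: 10 × $10 = $100
  M4→Macon: 25 × $14 = $350
  M4→Elko: 90 × $3 = $270
Optimal cost = $2470.
Saving = 2510 − 2470 = $40.

40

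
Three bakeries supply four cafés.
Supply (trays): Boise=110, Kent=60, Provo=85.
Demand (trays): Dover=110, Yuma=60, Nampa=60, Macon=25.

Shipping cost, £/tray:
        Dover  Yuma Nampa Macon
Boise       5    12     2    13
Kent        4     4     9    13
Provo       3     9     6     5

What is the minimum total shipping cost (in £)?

Optimal allocation:
  Boise to Dover: 50 × £5 = £250
  Boise to Nampa: 60 × £2 = £120
  Kent to Yuma: 60 × £4 = £240
  Provo to Dover: 60 × £3 = £180
  Provo to Macon: 25 × £5 = £125
Total = 250 + 120 + 240 + 180 + 125 = £915.

915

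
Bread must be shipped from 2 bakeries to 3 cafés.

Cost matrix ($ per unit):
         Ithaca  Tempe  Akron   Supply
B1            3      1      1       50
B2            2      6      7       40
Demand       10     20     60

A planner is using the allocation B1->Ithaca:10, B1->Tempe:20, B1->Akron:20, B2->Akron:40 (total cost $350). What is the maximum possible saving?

Current plan cost = 10·3 + 20·1 + 20·1 + 40·7 = $350.
Optimal plan:
  B1->Akron: 50 × $1 = $50
  B2->Ithaca: 10 × $2 = $20
  B2->Tempe: 20 × $6 = $120
  B2->Akron: 10 × $7 = $70
Optimal cost = $260.
Saving = 350 − 260 = $90.

90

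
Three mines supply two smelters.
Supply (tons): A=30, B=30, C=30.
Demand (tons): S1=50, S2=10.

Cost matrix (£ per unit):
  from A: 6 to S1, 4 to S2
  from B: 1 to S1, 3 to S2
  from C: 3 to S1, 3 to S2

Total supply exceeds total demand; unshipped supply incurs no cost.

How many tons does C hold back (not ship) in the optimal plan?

0

Minimum-cost shipments:
  B->S1: 30 tons
  C->S1: 20 tons
  C->S2: 10 tons
Total cost = £120.
C ships 30 of its 30, leaving 0.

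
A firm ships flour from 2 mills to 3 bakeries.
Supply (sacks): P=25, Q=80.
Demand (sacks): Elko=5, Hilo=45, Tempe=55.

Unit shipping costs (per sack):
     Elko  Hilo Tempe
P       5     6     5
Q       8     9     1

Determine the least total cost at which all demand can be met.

425

One minimum-cost allocation:
  P→Hilo: 25 × 6 = 150
  Q→Elko: 5 × 8 = 40
  Q→Hilo: 20 × 9 = 180
  Q→Tempe: 55 × 1 = 55
Total = 150 + 40 + 180 + 55 = 425.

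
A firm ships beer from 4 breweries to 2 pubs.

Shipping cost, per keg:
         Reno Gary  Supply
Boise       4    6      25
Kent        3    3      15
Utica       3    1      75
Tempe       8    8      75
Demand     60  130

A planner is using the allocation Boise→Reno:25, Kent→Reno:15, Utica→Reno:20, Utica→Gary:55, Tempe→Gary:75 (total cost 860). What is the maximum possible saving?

40

Current plan cost = 25·4 + 15·3 + 20·3 + 55·1 + 75·8 = 860.
Optimal plan:
  Boise–Reno: 25 × 4 = 100
  Kent–Gary: 15 × 3 = 45
  Utica–Gary: 75 × 1 = 75
  Tempe–Reno: 35 × 8 = 280
  Tempe–Gary: 40 × 8 = 320
Optimal cost = 820.
Saving = 860 − 820 = 40.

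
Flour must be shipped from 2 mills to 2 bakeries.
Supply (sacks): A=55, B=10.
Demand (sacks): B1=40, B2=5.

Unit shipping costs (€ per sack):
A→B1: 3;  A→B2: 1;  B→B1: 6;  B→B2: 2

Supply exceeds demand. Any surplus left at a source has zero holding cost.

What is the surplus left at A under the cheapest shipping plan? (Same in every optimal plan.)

10

Minimum-cost shipments:
  A→B1: 40 × €3 = €120
  A→B2: 5 × €1 = €5
Total cost = €125.
A ships 45 of its 55, leaving 10.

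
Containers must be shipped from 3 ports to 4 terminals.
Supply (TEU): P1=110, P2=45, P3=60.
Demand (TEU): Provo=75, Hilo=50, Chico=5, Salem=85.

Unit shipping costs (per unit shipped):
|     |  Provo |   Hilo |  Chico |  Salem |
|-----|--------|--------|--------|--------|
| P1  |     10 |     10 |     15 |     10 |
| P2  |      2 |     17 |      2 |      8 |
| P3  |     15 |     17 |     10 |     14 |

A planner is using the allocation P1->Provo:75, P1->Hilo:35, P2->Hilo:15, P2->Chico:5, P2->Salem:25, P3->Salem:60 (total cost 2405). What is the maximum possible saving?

395

Current plan cost = 75·10 + 35·10 + 15·17 + 5·2 + 25·8 + 60·14 = 2405.
Optimal plan:
  P1->Provo: 30 × 10 = 300
  P1->Hilo: 50 × 10 = 500
  P1->Salem: 30 × 10 = 300
  P2->Provo: 45 × 2 = 90
  P3->Chico: 5 × 10 = 50
  P3->Salem: 55 × 14 = 770
Optimal cost = 2010.
Saving = 2405 − 2010 = 395.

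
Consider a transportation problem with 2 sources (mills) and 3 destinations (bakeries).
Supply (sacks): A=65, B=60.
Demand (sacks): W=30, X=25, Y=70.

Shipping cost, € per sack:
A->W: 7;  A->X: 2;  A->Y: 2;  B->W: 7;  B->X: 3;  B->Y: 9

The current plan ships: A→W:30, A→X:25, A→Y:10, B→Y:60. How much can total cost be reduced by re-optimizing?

Current plan cost = 30·7 + 25·2 + 10·2 + 60·9 = €820.
Optimal plan:
  A→Y: 65 × €2 = €130
  B→W: 30 × €7 = €210
  B→X: 25 × €3 = €75
  B→Y: 5 × €9 = €45
Optimal cost = €460.
Saving = 820 − 460 = €360.

360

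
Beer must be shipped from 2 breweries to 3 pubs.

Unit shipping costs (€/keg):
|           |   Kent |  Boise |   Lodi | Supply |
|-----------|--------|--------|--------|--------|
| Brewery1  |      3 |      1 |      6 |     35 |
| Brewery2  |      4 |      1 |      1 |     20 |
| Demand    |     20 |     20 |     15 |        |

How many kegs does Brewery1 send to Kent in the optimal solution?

20

Solving gives:
  Brewery1–Kent: 20 × €3 = €60
  Brewery1–Boise: 15 × €1 = €15
  Brewery2–Boise: 5 × €1 = €5
  Brewery2–Lodi: 15 × €1 = €15
Total cost = €95.
So Brewery1→Kent carries 20 kegs.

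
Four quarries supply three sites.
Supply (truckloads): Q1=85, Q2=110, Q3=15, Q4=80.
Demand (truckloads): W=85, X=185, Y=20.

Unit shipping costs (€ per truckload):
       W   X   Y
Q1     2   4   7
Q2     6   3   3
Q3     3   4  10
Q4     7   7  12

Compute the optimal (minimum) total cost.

Optimal allocation:
  Q1->W: 85 truckloads
  Q2->X: 90 truckloads
  Q2->Y: 20 truckloads
  Q3->X: 15 truckloads
  Q4->X: 80 truckloads
Total cost = €1120.
(Supply check: Q1 ships 85; Q2 ships 110; Q3 ships 15; Q4 ships 80.)

1120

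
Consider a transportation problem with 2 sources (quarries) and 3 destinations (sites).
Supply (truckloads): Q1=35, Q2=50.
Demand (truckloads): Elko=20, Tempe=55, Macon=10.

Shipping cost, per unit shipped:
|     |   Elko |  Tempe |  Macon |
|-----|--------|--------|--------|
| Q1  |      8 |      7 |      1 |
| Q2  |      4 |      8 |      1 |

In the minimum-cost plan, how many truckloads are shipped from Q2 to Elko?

20

The minimum-cost plan:
  Q1 to Tempe: 35 × 7 = 245
  Q2 to Elko: 20 × 4 = 80
  Q2 to Tempe: 20 × 8 = 160
  Q2 to Macon: 10 × 1 = 10
Total cost = 495.
So Q2→Elko carries 20 truckloads.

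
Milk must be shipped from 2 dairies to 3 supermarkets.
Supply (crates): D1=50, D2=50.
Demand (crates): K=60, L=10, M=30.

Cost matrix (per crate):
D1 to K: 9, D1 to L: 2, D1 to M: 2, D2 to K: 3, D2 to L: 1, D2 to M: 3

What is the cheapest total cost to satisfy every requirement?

320

An optimal shipping plan:
  D1->K: 10 × 9 = 90
  D1->L: 10 × 2 = 20
  D1->M: 30 × 2 = 60
  D2->K: 50 × 3 = 150
Total = 90 + 20 + 60 + 150 = 320.
(Supply check: D1 ships 50; D2 ships 50.)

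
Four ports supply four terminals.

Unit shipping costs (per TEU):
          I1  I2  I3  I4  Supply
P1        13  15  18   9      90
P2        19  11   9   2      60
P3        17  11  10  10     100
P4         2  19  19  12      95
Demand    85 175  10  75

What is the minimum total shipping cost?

2820

An optimal shipping plan:
  P1 to I2: 85 TEU
  P1 to I4: 5 TEU
  P2 to I4: 60 TEU
  P3 to I2: 90 TEU
  P3 to I3: 10 TEU
  P4 to I1: 85 TEU
  P4 to I4: 10 TEU
Total cost = 2820.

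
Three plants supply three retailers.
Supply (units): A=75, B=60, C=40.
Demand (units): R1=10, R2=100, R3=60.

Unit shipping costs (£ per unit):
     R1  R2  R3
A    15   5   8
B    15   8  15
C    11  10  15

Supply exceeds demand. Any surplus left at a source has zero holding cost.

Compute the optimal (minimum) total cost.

1395

Optimal allocation:
  A->R2: 15 × £5 = £75
  A->R3: 60 × £8 = £480
  B->R2: 60 × £8 = £480
  C->R1: 10 × £11 = £110
  C->R2: 25 × £10 = £250
Total = 75 + 480 + 480 + 110 + 250 = £1395.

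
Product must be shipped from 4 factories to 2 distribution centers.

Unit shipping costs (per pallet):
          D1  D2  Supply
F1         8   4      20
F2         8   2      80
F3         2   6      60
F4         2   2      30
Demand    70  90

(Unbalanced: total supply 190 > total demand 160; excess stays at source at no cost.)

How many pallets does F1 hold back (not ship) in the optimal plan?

20

Minimum-cost shipments:
  F2–D2: 80 pallets
  F3–D1: 60 pallets
  F4–D1: 10 pallets
  F4–D2: 10 pallets
Total cost = 320.
F1 ships 0 of its 20, leaving 20.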